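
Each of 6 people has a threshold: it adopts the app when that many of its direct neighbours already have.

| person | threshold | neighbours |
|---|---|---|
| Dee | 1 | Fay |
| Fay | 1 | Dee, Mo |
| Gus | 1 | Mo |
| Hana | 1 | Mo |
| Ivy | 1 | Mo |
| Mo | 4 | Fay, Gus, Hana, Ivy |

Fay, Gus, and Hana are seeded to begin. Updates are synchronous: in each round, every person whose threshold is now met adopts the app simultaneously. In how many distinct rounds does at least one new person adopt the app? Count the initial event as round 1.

Round 1 — Fay, Gus, Hana adopt the app (initial).
Round 2 — checking thresholds:
  Dee: 1 of 1 neighbours ≥ 1, adopts the app.
  Mo: 3 of 4 neighbours < 4, holds.
Round 3 — no new adoptions; cascade stops.

2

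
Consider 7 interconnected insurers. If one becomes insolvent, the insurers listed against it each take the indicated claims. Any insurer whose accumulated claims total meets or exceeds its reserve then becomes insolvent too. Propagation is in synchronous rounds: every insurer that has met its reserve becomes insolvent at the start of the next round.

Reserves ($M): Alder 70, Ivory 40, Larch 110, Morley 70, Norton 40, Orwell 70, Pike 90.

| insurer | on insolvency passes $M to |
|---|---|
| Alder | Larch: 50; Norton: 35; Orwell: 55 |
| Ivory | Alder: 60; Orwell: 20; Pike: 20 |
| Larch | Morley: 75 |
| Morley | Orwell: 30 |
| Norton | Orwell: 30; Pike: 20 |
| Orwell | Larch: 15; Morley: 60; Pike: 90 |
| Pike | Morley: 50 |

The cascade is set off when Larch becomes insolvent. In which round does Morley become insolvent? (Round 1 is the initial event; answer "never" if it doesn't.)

Round 1 — Larch becomes insolvent (initial).
  Morley: +75 → 75 ≥ 70
Round 2 — Morley becomes insolvent.
  Orwell: +30 → 30 < 70
No further insolvencies.

2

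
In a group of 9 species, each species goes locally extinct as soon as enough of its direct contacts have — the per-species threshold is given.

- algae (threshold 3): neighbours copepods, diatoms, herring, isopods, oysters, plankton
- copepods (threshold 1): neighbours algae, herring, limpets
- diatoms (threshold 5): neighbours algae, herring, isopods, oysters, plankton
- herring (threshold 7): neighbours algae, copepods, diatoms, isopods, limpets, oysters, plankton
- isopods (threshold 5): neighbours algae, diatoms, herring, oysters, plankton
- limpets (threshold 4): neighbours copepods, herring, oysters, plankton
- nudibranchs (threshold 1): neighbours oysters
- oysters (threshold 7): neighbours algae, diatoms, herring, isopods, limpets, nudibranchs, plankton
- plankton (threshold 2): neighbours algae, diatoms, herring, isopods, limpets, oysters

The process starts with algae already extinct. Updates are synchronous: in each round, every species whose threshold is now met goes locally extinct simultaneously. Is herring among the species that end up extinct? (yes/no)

Round 1 — algae goes locally extinct (initial).
Round 2 — checking thresholds:
  copepods: 1 of 3 neighbours ≥ 1, goes locally extinct.
  diatoms: 1 of 5 neighbours < 5, not yet.
  herring: 1 of 7 neighbours < 7, not yet.
  isopods: 1 of 5 neighbours < 5, not yet.
  oysters: 1 of 7 neighbours < 7, not yet.
  plankton: 1 of 6 neighbours < 2, not yet.
Round 3 — no new extinctions; cascade stops.

no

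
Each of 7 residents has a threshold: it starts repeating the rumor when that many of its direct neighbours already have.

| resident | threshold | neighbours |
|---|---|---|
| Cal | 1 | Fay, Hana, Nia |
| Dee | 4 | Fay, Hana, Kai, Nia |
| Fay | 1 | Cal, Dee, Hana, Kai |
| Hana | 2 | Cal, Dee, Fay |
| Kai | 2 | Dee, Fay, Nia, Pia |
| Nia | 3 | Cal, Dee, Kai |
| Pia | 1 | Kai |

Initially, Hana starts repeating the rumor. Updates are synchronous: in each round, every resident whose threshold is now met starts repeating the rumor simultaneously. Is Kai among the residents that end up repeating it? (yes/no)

no

Round 1 — Hana starts repeating the rumor (initial).
Round 2 — checking thresholds:
  Cal: 1 of 3 neighbours ≥ 1, starts repeating the rumor.
  Dee: 1 of 4 neighbours < 4, holds.
  Fay: 1 of 4 neighbours ≥ 1, starts repeating the rumor.
Round 3 — no new spreads; cascade stops.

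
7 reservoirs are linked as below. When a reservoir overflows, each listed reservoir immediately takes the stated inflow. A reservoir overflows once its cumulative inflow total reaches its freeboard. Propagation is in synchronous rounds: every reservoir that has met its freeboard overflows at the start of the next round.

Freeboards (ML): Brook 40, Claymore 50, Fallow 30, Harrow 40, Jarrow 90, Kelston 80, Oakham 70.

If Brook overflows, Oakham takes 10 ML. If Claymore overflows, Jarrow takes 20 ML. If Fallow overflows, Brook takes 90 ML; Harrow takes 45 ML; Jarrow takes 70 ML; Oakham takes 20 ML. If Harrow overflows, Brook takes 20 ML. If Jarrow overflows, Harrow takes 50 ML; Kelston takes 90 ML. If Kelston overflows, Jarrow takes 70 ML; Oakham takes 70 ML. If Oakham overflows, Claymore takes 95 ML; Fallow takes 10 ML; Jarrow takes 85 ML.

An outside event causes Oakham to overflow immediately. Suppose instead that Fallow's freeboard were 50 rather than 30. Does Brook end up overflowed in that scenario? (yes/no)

no

With Fallow's freeboard at 50:
Round 1 — Oakham overflows (initial).
  Claymore: +95 → 95 ≥ 50
  Fallow: +10 → 10 < 50
  Jarrow: +85 → 85 < 90
Round 2 — Claymore overflows.
  Jarrow: +20 → 105 ≥ 90
Round 3 — Jarrow overflows.
  Harrow: +50 → 50 ≥ 40
  Kelston: +90 → 90 ≥ 80
Round 4 — Harrow, Kelston overflow.
  Brook: +20 → 20 < 40
No further overflows.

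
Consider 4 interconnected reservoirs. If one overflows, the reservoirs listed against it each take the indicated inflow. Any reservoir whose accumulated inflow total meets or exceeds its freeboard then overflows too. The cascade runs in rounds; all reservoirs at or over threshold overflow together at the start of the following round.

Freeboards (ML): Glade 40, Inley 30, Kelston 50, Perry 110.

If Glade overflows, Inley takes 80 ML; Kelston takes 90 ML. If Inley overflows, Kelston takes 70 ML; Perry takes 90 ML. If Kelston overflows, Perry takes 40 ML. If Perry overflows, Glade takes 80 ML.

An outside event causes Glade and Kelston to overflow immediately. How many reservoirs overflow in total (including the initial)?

4

Round 1 — Glade, Kelston overflow (initial).
  Inley: +80 → 80 ≥ 30
  Perry: +40 → 40 < 110
Round 2 — Inley overflows.
  Perry: +90 → 130 ≥ 110
Round 3 — Perry overflows.
No further overflows.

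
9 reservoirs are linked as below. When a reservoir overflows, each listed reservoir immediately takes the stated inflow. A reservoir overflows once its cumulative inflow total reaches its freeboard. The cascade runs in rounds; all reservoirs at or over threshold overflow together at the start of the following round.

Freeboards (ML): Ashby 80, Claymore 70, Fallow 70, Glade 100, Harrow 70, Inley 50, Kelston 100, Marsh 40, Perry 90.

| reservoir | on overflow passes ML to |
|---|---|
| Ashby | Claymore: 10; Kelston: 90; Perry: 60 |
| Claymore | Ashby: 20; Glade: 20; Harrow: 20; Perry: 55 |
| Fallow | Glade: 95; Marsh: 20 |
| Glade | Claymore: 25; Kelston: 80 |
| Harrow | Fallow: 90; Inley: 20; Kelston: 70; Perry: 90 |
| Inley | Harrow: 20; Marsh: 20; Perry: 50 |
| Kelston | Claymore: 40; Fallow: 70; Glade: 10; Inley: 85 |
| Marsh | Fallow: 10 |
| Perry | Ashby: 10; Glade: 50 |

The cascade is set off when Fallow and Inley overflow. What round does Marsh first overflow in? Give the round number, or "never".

2

Round 1 — Fallow, Inley overflow (initial).
  Glade: +95 → 95 < 100
  Harrow: +20 → 20 < 70
  Marsh: +20+20 → 40 ≥ 40
  Perry: +50 → 50 < 90
Round 2 — Marsh overflows.
No further overflows.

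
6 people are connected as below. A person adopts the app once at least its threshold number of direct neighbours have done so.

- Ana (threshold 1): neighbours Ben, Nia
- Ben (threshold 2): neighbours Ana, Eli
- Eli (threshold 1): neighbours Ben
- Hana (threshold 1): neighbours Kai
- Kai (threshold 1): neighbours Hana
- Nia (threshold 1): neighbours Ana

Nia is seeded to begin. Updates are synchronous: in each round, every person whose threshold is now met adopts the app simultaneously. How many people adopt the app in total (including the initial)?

Round 1 — Nia adopts the app (initial).
Round 2 — checking thresholds:
  Ana: 1 of 2 neighbours ≥ 1, adopts the app.
Round 3 — no new adoptions; cascade stops.

2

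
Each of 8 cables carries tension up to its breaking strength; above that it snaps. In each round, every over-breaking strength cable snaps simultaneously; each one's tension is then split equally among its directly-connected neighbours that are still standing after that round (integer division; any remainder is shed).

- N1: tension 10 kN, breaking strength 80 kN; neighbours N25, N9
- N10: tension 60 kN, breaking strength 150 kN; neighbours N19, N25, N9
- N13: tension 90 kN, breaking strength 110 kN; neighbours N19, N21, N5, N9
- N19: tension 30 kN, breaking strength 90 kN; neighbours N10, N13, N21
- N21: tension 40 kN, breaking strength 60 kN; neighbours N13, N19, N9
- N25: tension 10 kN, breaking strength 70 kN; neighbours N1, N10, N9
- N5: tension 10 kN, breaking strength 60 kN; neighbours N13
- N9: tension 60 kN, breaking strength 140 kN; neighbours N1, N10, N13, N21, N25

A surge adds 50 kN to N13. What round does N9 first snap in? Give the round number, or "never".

Round 1 — N13 at 140 > 110. N13 snaps.
  N13 sheds 140 kN to N19, N21, N5, N9: 35 each.
    N19: 30+35 = 65 ≤ 90
    N21: 40+35 = 75 > 60
    N5: 10+35 = 45 ≤ 60
    N9: 60+35 = 95 ≤ 140
Round 2 — N21 snaps.
  N21 sheds 75 kN to N19, N9: 37 each (1 lost).
    N19: 65+37 = 102 > 90
    N9: 95+37 = 132 ≤ 140
Round 3 — N19 snaps.
  N19 sheds 102 kN to N10: 102 each.
    N10: 60+102 = 162 > 150
Round 4 — N10 snaps.
  N10 sheds 162 kN to N25, N9: 81 each.
    N25: 10+81 = 91 > 70
    N9: 132+81 = 213 > 140
Round 5 — N25, N9 snap.
  N25 sheds 91 kN to N1: 91 each.
    N1: 10+91 = 101 > 80
  N9 sheds 213 kN to N1: 213 each.
    N1: 101+213 = 314 > 80
Round 6 — N1 snaps.
  N1 sheds 314 kN: no online neighbours, lost.
No further breaks.

5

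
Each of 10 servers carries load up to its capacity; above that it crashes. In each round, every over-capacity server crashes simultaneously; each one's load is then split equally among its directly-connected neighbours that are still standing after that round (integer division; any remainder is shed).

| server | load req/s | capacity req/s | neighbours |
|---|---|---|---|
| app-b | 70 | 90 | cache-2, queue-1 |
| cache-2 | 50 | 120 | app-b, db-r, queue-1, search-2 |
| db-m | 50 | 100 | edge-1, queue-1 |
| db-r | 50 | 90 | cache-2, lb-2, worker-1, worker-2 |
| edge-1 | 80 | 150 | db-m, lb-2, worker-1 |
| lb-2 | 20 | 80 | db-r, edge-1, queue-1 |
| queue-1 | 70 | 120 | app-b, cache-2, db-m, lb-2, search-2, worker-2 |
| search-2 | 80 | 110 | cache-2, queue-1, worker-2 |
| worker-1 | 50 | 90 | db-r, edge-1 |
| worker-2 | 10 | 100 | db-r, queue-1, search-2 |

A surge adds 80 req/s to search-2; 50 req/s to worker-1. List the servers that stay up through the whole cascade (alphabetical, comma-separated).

db-m, edge-1, lb-2

Round 1 — search-2 at 160 > 110; worker-1 at 100 > 90. search-2, worker-1 crash.
  search-2 sheds 160 req/s to cache-2, queue-1, worker-2: 53 each (1 lost).
    cache-2: 50+53 = 103 ≤ 120
    queue-1: 70+53 = 123 > 120
    worker-2: 10+53 = 63 ≤ 100
  worker-1 sheds 100 req/s to db-r, edge-1: 50 each.
    db-r: 50+50 = 100 > 90
    edge-1: 80+50 = 130 ≤ 150
Round 2 — db-r, queue-1 crash.
  db-r sheds 100 req/s to cache-2, lb-2, worker-2: 33 each (1 lost).
    cache-2: 103+33 = 136 > 120
    lb-2: 20+33 = 53 ≤ 80
    worker-2: 63+33 = 96 ≤ 100
  queue-1 sheds 123 req/s to app-b, cache-2, db-m, lb-2, worker-2: 24 each (3 lost).
    app-b: 70+24 = 94 > 90
    cache-2: 136+24 = 160 > 120
    db-m: 50+24 = 74 ≤ 100
    lb-2: 53+24 = 77 ≤ 80
    worker-2: 96+24 = 120 > 100
Round 3 — app-b, cache-2, worker-2 crash.
  app-b sheds 94 req/s: no online neighbours, lost.
  cache-2 sheds 160 req/s: no online neighbours, lost.
  worker-2 sheds 120 req/s: no online neighbours, lost.
No further crashes.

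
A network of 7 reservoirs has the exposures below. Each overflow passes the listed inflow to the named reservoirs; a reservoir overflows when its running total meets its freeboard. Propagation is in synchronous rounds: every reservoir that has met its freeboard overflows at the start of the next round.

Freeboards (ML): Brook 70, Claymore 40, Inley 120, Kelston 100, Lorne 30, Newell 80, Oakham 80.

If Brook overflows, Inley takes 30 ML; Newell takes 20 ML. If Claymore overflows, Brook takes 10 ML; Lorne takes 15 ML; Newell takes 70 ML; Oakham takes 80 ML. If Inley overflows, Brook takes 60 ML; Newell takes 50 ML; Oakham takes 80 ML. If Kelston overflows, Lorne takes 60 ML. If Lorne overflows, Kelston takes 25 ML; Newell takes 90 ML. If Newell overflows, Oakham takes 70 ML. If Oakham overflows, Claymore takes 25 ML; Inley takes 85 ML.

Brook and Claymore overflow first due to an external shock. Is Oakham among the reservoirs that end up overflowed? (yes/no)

Round 1 — Brook, Claymore overflow (initial).
  Inley: +30 → 30 < 120
  Lorne: +15 → 15 < 30
  Newell: +20+70 → 90 ≥ 80
  Oakham: +80 → 80 ≥ 80
Round 2 — Newell, Oakham overflow.
  Inley: +85 → 115 < 120
No further overflows.

yes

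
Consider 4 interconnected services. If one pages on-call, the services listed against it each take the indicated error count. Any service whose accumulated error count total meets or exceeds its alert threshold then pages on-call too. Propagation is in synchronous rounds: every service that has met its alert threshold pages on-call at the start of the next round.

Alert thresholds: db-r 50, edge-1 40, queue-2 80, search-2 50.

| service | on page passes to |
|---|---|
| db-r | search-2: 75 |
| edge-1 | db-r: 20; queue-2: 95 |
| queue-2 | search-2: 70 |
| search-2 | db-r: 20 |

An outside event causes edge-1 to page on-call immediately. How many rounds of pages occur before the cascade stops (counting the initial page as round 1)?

3

Round 1 — edge-1 pages on-call (initial).
  db-r: +20 → 20 < 50
  queue-2: +95 → 95 ≥ 80
Round 2 — queue-2 pages on-call.
  search-2: +70 → 70 ≥ 50
Round 3 — search-2 pages on-call.
  db-r: +20 → 40 < 50
No further pages.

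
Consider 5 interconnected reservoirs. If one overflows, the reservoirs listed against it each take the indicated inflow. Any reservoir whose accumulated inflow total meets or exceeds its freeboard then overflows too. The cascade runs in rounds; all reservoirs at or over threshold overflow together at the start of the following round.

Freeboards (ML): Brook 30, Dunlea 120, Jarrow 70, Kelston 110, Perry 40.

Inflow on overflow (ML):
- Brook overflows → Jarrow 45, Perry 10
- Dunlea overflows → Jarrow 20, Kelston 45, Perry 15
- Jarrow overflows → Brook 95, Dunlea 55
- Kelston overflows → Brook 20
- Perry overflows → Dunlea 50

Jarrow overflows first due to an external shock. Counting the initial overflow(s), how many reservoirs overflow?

2

Round 1 — Jarrow overflows (initial).
  Brook: +95 → 95 ≥ 30
  Dunlea: +55 → 55 < 120
Round 2 — Brook overflows.
  Perry: +10 → 10 < 40
No further overflows.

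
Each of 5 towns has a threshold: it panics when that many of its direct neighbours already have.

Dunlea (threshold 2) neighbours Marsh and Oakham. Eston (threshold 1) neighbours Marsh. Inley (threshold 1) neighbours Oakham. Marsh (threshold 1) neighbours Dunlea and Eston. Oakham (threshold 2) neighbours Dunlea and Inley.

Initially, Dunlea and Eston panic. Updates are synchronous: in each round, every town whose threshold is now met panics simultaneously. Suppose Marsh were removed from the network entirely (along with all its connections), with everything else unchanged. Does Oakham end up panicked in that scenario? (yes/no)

With Marsh removed:
Round 1 — Dunlea, Eston panic (initial).
Round 2 — no new panics; cascade stops.

no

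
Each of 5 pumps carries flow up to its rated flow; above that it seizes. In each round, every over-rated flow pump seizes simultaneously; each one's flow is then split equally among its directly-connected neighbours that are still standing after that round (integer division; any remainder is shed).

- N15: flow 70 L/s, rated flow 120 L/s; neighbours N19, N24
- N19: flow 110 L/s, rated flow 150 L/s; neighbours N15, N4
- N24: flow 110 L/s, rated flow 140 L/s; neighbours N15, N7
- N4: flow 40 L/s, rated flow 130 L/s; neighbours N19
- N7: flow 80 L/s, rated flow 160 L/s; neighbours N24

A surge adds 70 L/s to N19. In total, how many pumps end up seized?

4

Round 1 — N19 at 180 > 150. N19 seizes.
  N19 sheds 180 L/s to N15, N4: 90 each.
    N15: 70+90 = 160 > 120
    N4: 40+90 = 130 ≤ 130
Round 2 — N15 seizes.
  N15 sheds 160 L/s to N24: 160 each.
    N24: 110+160 = 270 > 140
Round 3 — N24 seizes.
  N24 sheds 270 L/s to N7: 270 each.
    N7: 80+270 = 350 > 160
Round 4 — N7 seizes.
  N7 sheds 350 L/s: no online neighbours, lost.
No further seizures.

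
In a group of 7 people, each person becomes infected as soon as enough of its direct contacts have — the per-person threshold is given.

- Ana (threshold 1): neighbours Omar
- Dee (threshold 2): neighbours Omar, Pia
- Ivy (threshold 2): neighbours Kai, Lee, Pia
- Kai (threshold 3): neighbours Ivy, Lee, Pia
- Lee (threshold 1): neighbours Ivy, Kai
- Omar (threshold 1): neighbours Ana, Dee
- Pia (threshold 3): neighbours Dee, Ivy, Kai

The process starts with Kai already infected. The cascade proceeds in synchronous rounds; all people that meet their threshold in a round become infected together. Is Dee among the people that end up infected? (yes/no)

no

Round 1 — Kai becomes infected (initial).
Round 2 — checking thresholds:
  Ivy: 1 of 3 neighbours < 2, not yet.
  Lee: 1 of 2 neighbours ≥ 1, becomes infected.
  Pia: 1 of 3 neighbours < 3, not yet.
Round 3 — checking thresholds:
  Ivy: 2 of 3 neighbours ≥ 2, becomes infected.
  Pia: 1 of 3 neighbours < 3, not yet.
Round 4 — no new infections; cascade stops.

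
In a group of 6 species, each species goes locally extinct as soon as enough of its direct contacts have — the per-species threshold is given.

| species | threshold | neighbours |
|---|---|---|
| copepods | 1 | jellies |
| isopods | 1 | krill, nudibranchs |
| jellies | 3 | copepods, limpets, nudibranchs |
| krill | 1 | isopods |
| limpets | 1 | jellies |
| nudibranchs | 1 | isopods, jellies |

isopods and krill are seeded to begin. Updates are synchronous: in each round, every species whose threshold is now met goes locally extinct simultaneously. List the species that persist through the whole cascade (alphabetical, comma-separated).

Round 1 — isopods, krill go locally extinct (initial).
Round 2 — checking thresholds:
  nudibranchs: 1 of 2 neighbours ≥ 1, goes locally extinct.
Round 3 — no new extinctions; cascade stops.

copepods, jellies, limpets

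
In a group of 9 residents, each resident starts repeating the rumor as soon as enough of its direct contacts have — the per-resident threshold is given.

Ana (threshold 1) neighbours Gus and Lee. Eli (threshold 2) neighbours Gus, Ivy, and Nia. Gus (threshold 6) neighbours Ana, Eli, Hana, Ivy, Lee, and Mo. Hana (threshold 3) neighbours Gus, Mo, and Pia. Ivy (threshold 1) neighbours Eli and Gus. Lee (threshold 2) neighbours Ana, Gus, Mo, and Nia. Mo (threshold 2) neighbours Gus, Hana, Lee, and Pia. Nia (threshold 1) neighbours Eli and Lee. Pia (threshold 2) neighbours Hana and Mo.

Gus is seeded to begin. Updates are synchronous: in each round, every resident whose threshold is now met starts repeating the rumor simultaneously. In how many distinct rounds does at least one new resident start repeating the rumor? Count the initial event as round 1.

4

Round 1 — Gus starts repeating the rumor (initial).
Round 2 — checking thresholds:
  Ana: 1 of 2 neighbours ≥ 1, starts repeating the rumor.
  Eli: 1 of 3 neighbours < 2, holds.
  Hana: 1 of 3 neighbours < 3, holds.
  Ivy: 1 of 2 neighbours ≥ 1, starts repeating the rumor.
  Lee: 1 of 4 neighbours < 2, holds.
  Mo: 1 of 4 neighbours < 2, holds.
Round 3 — checking thresholds:
  Eli: 2 of 3 neighbours ≥ 2, starts repeating the rumor.
  Hana: 1 of 3 neighbours < 3, holds.
  Lee: 2 of 4 neighbours ≥ 2, starts repeating the rumor.
  Mo: 1 of 4 neighbours < 2, holds.
Round 4 — checking thresholds:
  Hana: 1 of 3 neighbours < 3, holds.
  Mo: 2 of 4 neighbours ≥ 2, starts repeating the rumor.
  Nia: 2 of 2 neighbours ≥ 1, starts repeating the rumor.
Round 5 — no new spreads; cascade stops.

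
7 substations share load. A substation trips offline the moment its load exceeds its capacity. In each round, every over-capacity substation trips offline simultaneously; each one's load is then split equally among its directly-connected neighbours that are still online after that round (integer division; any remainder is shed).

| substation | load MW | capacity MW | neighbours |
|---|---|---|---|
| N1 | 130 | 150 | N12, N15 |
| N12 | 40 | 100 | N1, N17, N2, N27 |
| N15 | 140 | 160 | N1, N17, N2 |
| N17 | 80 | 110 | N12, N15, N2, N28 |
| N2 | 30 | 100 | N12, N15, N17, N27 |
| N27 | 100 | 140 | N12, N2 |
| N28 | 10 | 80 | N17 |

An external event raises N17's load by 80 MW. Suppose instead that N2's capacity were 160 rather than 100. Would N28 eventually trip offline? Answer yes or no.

With N2's capacity at 160:
Round 1 — N17 at 160 > 110. N17 trips offline.
  N17 sheds 160 MW to N12, N15, N2, N28: 40 each.
    N12: 40+40 = 80 ≤ 100
    N15: 140+40 = 180 > 160
    N2: 30+40 = 70 ≤ 160
    N28: 10+40 = 50 ≤ 80
Round 2 — N15 trips offline.
  N15 sheds 180 MW to N1, N2: 90 each.
    N1: 130+90 = 220 > 150
    N2: 70+90 = 160 ≤ 160
Round 3 — N1 trips offline.
  N1 sheds 220 MW to N12: 220 each.
    N12: 80+220 = 300 > 100
Round 4 — N12 trips offline.
  N12 sheds 300 MW to N2, N27: 150 each.
    N2: 160+150 = 310 > 160
    N27: 100+150 = 250 > 140
Round 5 — N2, N27 trip offline.
  N2 sheds 310 MW: no online neighbours, lost.
  N27 sheds 250 MW: no online neighbours, lost.
No further trips.

no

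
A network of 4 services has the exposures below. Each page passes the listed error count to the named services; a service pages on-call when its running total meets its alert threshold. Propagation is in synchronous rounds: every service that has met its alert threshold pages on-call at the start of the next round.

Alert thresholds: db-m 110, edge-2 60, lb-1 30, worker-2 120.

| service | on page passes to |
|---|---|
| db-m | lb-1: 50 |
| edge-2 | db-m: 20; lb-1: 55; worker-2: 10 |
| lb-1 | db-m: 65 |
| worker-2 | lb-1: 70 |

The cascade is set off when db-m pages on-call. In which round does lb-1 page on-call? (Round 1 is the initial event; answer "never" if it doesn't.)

Round 1 — db-m pages on-call (initial).
  lb-1: +50 → 50 ≥ 30
Round 2 — lb-1 pages on-call.
No further pages.

2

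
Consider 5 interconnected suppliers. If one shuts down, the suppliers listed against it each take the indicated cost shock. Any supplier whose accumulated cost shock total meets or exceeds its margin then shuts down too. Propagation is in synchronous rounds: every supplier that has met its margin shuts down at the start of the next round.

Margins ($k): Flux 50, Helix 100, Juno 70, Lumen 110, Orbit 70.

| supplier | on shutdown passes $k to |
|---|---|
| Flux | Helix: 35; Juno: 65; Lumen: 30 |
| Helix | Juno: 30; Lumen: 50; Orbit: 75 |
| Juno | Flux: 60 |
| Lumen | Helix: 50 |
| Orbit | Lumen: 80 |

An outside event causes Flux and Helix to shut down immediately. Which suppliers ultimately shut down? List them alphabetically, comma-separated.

Round 1 — Flux, Helix shut down (initial).
  Juno: +65+30 → 95 ≥ 70
  Lumen: +30+50 → 80 < 110
  Orbit: +75 → 75 ≥ 70
Round 2 — Juno, Orbit shut down.
  Lumen: +80 → 160 ≥ 110
Round 3 — Lumen shuts down.
No further shutdowns.

Flux, Helix, Juno, Lumen, Orbit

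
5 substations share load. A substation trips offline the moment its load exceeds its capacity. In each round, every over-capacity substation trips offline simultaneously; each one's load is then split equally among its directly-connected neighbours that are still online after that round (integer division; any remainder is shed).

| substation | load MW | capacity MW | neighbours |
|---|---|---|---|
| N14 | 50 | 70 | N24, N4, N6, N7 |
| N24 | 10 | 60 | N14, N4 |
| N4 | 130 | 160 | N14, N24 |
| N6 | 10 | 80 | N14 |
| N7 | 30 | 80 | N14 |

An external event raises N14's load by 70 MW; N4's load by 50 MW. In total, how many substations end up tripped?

Round 1 — N14 at 120 > 70; N4 at 180 > 160. N14, N4 trip offline.
  N14 sheds 120 MW to N24, N6, N7: 40 each.
    N24: 10+40 = 50 ≤ 60
    N6: 10+40 = 50 ≤ 80
    N7: 30+40 = 70 ≤ 80
  N4 sheds 180 MW to N24: 180 each.
    N24: 50+180 = 230 > 60
Round 2 — N24 trips offline.
  N24 sheds 230 MW: no online neighbours, lost.
No further trips.

3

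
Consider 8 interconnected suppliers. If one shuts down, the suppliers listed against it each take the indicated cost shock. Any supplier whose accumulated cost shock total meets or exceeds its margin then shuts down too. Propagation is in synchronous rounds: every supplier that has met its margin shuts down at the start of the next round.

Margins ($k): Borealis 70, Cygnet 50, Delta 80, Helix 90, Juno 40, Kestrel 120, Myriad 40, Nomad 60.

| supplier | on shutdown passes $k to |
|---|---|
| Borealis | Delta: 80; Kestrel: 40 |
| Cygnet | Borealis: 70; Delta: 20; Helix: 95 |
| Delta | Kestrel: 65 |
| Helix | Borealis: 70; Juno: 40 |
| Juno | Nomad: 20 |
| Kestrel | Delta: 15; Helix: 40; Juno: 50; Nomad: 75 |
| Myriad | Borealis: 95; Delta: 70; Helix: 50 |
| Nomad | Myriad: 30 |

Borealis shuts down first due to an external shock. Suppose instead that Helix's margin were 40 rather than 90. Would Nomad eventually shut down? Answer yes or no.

no

With Helix's margin at 40:
Round 1 — Borealis shuts down (initial).
  Delta: +80 → 80 ≥ 80
  Kestrel: +40 → 40 < 120
Round 2 — Delta shuts down.
  Kestrel: +65 → 105 < 120
No further shutdowns.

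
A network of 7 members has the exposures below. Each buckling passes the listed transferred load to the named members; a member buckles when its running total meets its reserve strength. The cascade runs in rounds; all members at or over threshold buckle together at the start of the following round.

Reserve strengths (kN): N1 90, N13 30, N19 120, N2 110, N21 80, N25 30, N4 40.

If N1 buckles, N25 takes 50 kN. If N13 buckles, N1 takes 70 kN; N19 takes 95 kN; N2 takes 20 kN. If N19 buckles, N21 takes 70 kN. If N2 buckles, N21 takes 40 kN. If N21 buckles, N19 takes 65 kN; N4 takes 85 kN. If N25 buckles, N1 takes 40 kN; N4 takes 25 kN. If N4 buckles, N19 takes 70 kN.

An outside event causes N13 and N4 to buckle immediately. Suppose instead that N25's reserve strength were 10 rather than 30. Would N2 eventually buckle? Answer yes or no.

no

With N25's reserve strength at 10:
Round 1 — N13, N4 buckle (initial).
  N1: +70 → 70 < 90
  N19: +95+70 → 165 ≥ 120
  N2: +20 → 20 < 110
Round 2 — N19 buckles.
  N21: +70 → 70 < 80
No further bucklings.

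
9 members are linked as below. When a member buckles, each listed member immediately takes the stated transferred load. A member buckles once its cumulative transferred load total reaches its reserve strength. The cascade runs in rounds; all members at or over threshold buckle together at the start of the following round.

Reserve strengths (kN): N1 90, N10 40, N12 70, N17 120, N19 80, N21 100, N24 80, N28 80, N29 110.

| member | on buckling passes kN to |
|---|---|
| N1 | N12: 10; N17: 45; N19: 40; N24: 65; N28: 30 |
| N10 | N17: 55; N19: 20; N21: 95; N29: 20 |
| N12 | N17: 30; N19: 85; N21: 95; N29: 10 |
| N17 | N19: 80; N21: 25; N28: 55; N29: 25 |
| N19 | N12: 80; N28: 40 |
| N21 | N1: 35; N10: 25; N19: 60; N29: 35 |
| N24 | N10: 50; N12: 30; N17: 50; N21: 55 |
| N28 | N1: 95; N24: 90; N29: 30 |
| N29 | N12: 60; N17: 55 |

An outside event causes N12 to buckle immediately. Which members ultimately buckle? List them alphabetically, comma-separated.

N12, N19

Round 1 — N12 buckles (initial).
  N17: +30 → 30 < 120
  N19: +85 → 85 ≥ 80
  N21: +95 → 95 < 100
  N29: +10 → 10 < 110
Round 2 — N19 buckles.
  N28: +40 → 40 < 80
No further bucklings.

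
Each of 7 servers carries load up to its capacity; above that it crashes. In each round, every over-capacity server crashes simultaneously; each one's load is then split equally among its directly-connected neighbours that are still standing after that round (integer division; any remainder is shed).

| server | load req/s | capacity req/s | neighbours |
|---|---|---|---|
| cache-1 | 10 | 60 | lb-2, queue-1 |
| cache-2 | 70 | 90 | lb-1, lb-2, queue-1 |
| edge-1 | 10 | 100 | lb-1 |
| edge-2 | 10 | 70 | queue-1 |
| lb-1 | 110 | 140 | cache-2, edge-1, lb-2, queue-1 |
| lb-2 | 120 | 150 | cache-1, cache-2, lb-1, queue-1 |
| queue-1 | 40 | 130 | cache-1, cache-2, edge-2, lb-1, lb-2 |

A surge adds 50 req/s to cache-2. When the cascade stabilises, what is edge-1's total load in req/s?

Round 1 — cache-2 at 120 > 90. cache-2 crashes.
  cache-2 sheds 120 req/s to lb-1, lb-2, queue-1: 40 each.
    lb-1: 110+40 = 150 > 140
    lb-2: 120+40 = 160 > 150
    queue-1: 40+40 = 80 ≤ 130
Round 2 — lb-1, lb-2 crash.
  lb-1 sheds 150 req/s to edge-1, queue-1: 75 each.
    edge-1: 10+75 = 85 ≤ 100
    queue-1: 80+75 = 155 > 130
  lb-2 sheds 160 req/s to cache-1, queue-1: 80 each.
    cache-1: 10+80 = 90 > 60
    queue-1: 155+80 = 235 > 130
Round 3 — cache-1, queue-1 crash.
  cache-1 sheds 90 req/s: no online neighbours, lost.
  queue-1 sheds 235 req/s to edge-2: 235 each.
    edge-2: 10+235 = 245 > 70
Round 4 — edge-2 crashes.
  edge-2 sheds 245 req/s: no online neighbours, lost.
No further crashes.

85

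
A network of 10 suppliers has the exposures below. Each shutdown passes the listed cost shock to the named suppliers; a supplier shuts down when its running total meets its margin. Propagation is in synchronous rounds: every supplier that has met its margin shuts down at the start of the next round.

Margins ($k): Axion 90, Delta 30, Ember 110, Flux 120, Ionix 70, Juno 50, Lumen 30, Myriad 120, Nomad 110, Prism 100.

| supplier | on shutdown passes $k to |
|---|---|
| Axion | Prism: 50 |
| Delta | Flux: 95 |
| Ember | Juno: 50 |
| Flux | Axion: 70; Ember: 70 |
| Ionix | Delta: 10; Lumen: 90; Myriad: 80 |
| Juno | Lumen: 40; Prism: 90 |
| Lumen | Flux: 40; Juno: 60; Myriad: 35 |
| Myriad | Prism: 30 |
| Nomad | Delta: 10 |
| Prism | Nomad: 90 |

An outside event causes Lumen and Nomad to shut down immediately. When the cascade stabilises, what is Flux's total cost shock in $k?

Round 1 — Lumen, Nomad shut down (initial).
  Delta: +10 → 10 < 30
  Flux: +40 → 40 < 120
  Juno: +60 → 60 ≥ 50
  Myriad: +35 → 35 < 120
Round 2 — Juno shuts down.
  Prism: +90 → 90 < 100
No further shutdowns.

40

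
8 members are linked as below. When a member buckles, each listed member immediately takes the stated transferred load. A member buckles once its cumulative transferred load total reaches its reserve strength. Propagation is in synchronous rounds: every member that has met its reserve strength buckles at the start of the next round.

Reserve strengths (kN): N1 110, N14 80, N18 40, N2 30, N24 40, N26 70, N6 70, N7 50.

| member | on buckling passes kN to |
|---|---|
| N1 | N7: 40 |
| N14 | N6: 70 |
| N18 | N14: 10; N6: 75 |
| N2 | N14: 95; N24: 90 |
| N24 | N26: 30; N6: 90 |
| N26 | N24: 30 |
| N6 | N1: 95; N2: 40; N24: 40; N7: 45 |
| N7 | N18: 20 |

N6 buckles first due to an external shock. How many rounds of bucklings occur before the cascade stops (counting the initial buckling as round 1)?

Round 1 — N6 buckles (initial).
  N1: +95 → 95 < 110
  N2: +40 → 40 ≥ 30
  N24: +40 → 40 ≥ 40
  N7: +45 → 45 < 50
Round 2 — N2, N24 buckle.
  N14: +95 → 95 ≥ 80
  N26: +30 → 30 < 70
Round 3 — N14 buckles.
No further bucklings.

3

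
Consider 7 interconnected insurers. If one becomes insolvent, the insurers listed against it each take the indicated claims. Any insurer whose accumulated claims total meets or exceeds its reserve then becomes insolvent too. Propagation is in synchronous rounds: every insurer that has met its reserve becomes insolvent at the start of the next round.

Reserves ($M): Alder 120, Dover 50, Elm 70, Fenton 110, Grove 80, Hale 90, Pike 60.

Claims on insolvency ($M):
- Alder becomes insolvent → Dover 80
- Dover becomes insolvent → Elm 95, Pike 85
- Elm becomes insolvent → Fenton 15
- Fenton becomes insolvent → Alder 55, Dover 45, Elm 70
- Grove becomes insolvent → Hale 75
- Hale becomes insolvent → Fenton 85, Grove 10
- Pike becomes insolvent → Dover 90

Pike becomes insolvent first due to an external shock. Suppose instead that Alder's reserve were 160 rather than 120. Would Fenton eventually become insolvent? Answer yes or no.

no

With Alder's reserve at 160:
Round 1 — Pike becomes insolvent (initial).
  Dover: +90 → 90 ≥ 50
Round 2 — Dover becomes insolvent.
  Elm: +95 → 95 ≥ 70
Round 3 — Elm becomes insolvent.
  Fenton: +15 → 15 < 110
No further insolvencies.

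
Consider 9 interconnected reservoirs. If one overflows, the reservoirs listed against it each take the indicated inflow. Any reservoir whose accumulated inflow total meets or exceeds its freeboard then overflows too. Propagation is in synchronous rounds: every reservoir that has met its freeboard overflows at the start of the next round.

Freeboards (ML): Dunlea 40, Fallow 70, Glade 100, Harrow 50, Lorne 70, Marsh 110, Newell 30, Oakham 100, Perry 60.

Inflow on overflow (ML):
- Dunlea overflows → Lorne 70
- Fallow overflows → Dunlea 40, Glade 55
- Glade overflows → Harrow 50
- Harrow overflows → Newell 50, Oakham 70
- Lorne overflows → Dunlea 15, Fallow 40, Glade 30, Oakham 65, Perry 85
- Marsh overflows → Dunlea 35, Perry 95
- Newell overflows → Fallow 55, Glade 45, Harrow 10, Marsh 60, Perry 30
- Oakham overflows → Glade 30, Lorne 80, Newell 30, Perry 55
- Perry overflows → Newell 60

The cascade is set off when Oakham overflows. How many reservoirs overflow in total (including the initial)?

Round 1 — Oakham overflows (initial).
  Glade: +30 → 30 < 100
  Lorne: +80 → 80 ≥ 70
  Newell: +30 → 30 ≥ 30
  Perry: +55 → 55 < 60
Round 2 — Lorne, Newell overflow.
  Dunlea: +15 → 15 < 40
  Fallow: +40+55 → 95 ≥ 70
  Glade: +30+45 → 105 ≥ 100
  Harrow: +10 → 10 < 50
  Marsh: +60 → 60 < 110
  Perry: +85+30 → 170 ≥ 60
Round 3 — Fallow, Glade, Perry overflow.
  Dunlea: +40 → 55 ≥ 40
  Harrow: +50 → 60 ≥ 50
Round 4 — Dunlea, Harrow overflow.
No further overflows.

8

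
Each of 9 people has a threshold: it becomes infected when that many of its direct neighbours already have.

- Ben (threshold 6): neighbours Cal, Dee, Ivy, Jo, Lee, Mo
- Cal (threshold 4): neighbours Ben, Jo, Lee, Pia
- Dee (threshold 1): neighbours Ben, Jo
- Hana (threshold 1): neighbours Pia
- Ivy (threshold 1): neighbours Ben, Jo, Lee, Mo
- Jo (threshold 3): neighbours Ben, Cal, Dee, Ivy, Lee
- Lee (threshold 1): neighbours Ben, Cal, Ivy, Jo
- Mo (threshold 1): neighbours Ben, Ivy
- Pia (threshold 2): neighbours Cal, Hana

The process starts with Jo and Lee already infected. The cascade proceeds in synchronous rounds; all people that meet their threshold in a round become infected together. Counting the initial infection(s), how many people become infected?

Round 1 — Jo, Lee become infected (initial).
Round 2 — checking thresholds:
  Ben: 2 of 6 neighbours < 6, below threshold.
  Cal: 2 of 4 neighbours < 4, below threshold.
  Dee: 1 of 2 neighbours ≥ 1, becomes infected.
  Ivy: 2 of 4 neighbours ≥ 1, becomes infected.
Round 3 — checking thresholds:
  Ben: 4 of 6 neighbours < 6, below threshold.
  Cal: 2 of 4 neighbours < 4, below threshold.
  Mo: 1 of 2 neighbours ≥ 1, becomes infected.
Round 4 — no new infections; cascade stops.

5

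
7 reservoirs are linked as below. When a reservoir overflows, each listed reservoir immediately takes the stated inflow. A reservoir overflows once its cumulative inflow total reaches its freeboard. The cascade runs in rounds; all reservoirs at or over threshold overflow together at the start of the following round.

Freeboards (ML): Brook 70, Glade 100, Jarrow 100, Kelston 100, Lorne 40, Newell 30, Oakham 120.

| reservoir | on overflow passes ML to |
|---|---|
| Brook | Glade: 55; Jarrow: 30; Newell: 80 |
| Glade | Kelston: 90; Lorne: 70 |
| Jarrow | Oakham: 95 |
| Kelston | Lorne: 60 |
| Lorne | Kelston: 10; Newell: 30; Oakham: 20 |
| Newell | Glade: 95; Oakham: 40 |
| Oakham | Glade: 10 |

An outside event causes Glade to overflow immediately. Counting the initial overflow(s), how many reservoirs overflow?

Round 1 — Glade overflows (initial).
  Kelston: +90 → 90 < 100
  Lorne: +70 → 70 ≥ 40
Round 2 — Lorne overflows.
  Kelston: +10 → 100 ≥ 100
  Newell: +30 → 30 ≥ 30
  Oakham: +20 → 20 < 120
Round 3 — Kelston, Newell overflow.
  Oakham: +40 → 60 < 120
No further overflows.

4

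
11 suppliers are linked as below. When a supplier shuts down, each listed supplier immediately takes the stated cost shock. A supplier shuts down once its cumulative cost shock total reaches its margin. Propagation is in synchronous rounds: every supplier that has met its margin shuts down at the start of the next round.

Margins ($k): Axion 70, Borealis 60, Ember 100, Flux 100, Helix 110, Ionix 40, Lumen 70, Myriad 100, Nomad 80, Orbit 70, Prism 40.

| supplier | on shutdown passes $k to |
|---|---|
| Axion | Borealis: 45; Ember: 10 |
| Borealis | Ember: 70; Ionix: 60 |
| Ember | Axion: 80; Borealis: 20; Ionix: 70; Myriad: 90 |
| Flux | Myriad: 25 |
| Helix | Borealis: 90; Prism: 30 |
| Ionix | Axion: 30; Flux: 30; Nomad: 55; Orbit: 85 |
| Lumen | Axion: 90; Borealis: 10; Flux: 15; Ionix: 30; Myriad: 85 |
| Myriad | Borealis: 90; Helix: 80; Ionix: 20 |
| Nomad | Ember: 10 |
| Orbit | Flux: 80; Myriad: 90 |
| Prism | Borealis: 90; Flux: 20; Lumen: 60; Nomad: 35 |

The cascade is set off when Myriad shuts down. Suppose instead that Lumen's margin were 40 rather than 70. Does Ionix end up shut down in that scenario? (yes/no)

yes

With Lumen's margin at 40:
Round 1 — Myriad shuts down (initial).
  Borealis: +90 → 90 ≥ 60
  Helix: +80 → 80 < 110
  Ionix: +20 → 20 < 40
Round 2 — Borealis shuts down.
  Ember: +70 → 70 < 100
  Ionix: +60 → 80 ≥ 40
Round 3 — Ionix shuts down.
  Axion: +30 → 30 < 70
  Flux: +30 → 30 < 100
  Nomad: +55 → 55 < 80
  Orbit: +85 → 85 ≥ 70
Round 4 — Orbit shuts down.
  Flux: +80 → 110 ≥ 100
Round 5 — Flux shuts down.
No further shutdowns.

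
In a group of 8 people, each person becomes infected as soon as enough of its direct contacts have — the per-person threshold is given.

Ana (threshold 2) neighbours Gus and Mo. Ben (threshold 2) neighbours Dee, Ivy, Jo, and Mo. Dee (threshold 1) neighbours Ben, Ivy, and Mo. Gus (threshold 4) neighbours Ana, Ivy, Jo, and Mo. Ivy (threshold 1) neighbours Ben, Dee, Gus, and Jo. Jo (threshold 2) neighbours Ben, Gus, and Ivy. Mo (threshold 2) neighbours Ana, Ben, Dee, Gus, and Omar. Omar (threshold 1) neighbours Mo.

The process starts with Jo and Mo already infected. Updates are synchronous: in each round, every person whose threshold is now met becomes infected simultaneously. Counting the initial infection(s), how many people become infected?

6

Round 1 — Jo, Mo become infected (initial).
Round 2 — checking thresholds:
  Ana: 1 of 2 neighbours < 2, holds.
  Ben: 2 of 4 neighbours ≥ 2, becomes infected.
  Dee: 1 of 3 neighbours ≥ 1, becomes infected.
  Gus: 2 of 4 neighbours < 4, holds.
  Ivy: 1 of 4 neighbours ≥ 1, becomes infected.
  Omar: 1 of 1 neighbours ≥ 1, becomes infected.
Round 3 — no new infections; cascade stops.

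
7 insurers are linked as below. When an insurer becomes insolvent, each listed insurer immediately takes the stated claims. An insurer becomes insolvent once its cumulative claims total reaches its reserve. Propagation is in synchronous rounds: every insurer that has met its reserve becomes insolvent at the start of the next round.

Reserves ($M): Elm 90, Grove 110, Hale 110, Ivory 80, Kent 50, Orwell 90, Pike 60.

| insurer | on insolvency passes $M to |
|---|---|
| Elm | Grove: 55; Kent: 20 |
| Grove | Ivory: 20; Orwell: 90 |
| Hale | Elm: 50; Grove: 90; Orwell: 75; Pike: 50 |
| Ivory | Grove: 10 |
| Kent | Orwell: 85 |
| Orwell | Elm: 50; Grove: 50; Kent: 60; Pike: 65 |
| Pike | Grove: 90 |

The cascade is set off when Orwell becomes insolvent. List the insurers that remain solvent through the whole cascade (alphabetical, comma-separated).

Round 1 — Orwell becomes insolvent (initial).
  Elm: +50 → 50 < 90
  Grove: +50 → 50 < 110
  Kent: +60 → 60 ≥ 50
  Pike: +65 → 65 ≥ 60
Round 2 — Kent, Pike become insolvent.
  Grove: +90 → 140 ≥ 110
Round 3 — Grove becomes insolvent.
  Ivory: +20 → 20 < 80
No further insolvencies.

Elm, Hale, Ivory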